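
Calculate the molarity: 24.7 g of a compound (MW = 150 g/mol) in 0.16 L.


C = (mass / MW) / volume
C = (24.7 / 150) / 0.16
C = 1.0292 M

1.0292 M


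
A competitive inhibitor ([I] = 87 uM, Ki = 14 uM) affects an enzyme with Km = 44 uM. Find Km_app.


Km_app = Km * (1 + [I]/Ki)
Km_app = 44 * (1 + 87/14)
Km_app = 317.4286 uM

317.4286 uM


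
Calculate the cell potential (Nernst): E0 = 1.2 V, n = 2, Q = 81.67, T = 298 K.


E = E0 - (RT/nF) * ln(Q)
E = 1.2 - (8.314 * 298 / (2 * 96485)) * ln(81.67)
E = 1.1435 V

1.1435 V


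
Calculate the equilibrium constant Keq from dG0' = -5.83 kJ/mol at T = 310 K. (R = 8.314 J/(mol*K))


Keq = exp(-dG0 * 1000 / (R * T))
Keq = exp(-(-5.83) * 1000 / (8.314 * 310))
Keq = 9.6025

9.6025


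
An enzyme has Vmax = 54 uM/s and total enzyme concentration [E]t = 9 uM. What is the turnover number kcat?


kcat = Vmax / [E]t
kcat = 54 / 9
kcat = 6.0 s^-1

6.0 s^-1


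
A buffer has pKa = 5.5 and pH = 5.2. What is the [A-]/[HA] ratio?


[A-]/[HA] = 10^(pH - pKa)
= 10^(5.2 - 5.5)
= 0.5012

0.5012


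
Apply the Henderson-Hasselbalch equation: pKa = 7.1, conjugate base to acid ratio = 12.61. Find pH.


pH = pKa + log10([A-]/[HA])
pH = 7.1 + log10(12.61)
pH = 8.2007

8.2007


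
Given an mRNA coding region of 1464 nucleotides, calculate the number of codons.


codons = nucleotides / 3
codons = 1464 / 3 = 488

488


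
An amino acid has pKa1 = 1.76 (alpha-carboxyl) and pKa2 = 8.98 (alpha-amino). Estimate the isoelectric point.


pI = (pKa1 + pKa2) / 2
pI = (1.76 + 8.98) / 2
pI = 5.37

5.37


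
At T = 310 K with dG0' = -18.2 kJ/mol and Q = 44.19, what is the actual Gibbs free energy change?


dG = dG0' + RT * ln(Q) / 1000
dG = -18.2 + 8.314 * 310 * ln(44.19) / 1000
dG = -8.4358 kJ/mol

-8.4358 kJ/mol


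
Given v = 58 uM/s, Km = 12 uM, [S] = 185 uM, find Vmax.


Vmax = v * (Km + [S]) / [S]
Vmax = 58 * (12 + 185) / 185
Vmax = 61.7622 uM/s

61.7622 uM/s


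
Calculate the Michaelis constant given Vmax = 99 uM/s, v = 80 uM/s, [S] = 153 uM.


Km = [S] * (Vmax - v) / v
Km = 153 * (99 - 80) / 80
Km = 36.3375 uM

36.3375 uM


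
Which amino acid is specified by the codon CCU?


Standard genetic code lookup.
Codon CCU -> Pro

Pro


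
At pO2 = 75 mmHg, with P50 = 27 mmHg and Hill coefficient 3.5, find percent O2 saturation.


Y = pO2^n / (P50^n + pO2^n)
Y = 75^3.5 / (27^3.5 + 75^3.5)
Y = 97.28%

97.28%


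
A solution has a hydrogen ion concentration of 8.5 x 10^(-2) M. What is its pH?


pH = -log10([H+])
pH = -log10(8.5 x 10^(-2))
pH = 1.0706

1.0706


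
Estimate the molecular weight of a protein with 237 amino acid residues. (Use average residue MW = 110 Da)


MW = n_residues * 110 Da
MW = 237 * 110
MW = 26070 Da

26070 Da


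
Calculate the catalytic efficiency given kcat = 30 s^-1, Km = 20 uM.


Catalytic efficiency = kcat / Km
= 30 / 20
= 1.5 uM^-1*s^-1

1.5 uM^-1*s^-1


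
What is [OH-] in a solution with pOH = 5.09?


[OH-] = 10^(-pOH)
[OH-] = 10^(-5.09)
[OH-] = 8.128e-06 M

8.128e-06 M


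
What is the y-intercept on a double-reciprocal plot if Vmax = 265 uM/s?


y-intercept = 1/Vmax
= 1/265
= 0.0038 s/uM

0.0038 s/uM


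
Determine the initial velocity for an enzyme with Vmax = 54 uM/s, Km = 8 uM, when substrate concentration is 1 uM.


v = Vmax * [S] / (Km + [S])
v = 54 * 1 / (8 + 1)
v = 6.0 uM/s

6.0 uM/s


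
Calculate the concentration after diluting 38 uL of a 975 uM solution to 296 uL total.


C2 = C1 * V1 / V2
C2 = 975 * 38 / 296
C2 = 125.1689 uM

125.1689 uM


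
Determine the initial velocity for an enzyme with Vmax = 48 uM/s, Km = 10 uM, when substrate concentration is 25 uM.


v = Vmax * [S] / (Km + [S])
v = 48 * 25 / (10 + 25)
v = 34.2857 uM/s

34.2857 uM/s


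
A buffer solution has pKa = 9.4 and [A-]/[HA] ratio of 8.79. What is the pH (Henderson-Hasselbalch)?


pH = pKa + log10([A-]/[HA])
pH = 9.4 + log10(8.79)
pH = 10.344

10.344


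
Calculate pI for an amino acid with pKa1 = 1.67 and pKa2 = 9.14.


pI = (pKa1 + pKa2) / 2
pI = (1.67 + 9.14) / 2
pI = 5.405

5.405


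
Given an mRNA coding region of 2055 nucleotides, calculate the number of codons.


codons = nucleotides / 3
codons = 2055 / 3 = 685

685


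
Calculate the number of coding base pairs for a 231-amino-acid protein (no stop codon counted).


Each amino acid = 1 codon = 3 bp
bp = 231 * 3 = 693 bp

693 bp


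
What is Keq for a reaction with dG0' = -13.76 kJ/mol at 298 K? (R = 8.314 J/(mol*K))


Keq = exp(-dG0 * 1000 / (R * T))
Keq = exp(-(-13.76) * 1000 / (8.314 * 298))
Keq = 258.2232

258.2232


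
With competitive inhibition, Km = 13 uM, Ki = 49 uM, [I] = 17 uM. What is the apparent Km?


Km_app = Km * (1 + [I]/Ki)
Km_app = 13 * (1 + 17/49)
Km_app = 17.5102 uM

17.5102 uM


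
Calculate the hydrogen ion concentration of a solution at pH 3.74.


[H+] = 10^(-pH)
[H+] = 10^(-3.74)
[H+] = 1.820e-04 M

1.820e-04 M


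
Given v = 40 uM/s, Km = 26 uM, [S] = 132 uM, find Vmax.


Vmax = v * (Km + [S]) / [S]
Vmax = 40 * (26 + 132) / 132
Vmax = 47.8788 uM/s

47.8788 uM/s


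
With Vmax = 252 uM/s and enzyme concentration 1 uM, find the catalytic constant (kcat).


kcat = Vmax / [E]t
kcat = 252 / 1
kcat = 252.0 s^-1

252.0 s^-1


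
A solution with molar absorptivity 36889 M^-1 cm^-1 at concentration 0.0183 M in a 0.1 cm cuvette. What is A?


A = epsilon * c * l
A = 36889 * 0.0183 * 0.1
A = 67.5069

67.5069


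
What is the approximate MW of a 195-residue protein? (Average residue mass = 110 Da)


MW = n_residues * 110 Da
MW = 195 * 110
MW = 21450 Da

21450 Da


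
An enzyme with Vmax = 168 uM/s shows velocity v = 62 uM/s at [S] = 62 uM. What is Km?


Km = [S] * (Vmax - v) / v
Km = 62 * (168 - 62) / 62
Km = 106.0 uM

106.0 uM


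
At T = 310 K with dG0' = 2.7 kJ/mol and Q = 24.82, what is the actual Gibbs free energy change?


dG = dG0' + RT * ln(Q) / 1000
dG = 2.7 + 8.314 * 310 * ln(24.82) / 1000
dG = 10.9775 kJ/mol

10.9775 kJ/mol


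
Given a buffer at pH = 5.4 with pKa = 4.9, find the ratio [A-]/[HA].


[A-]/[HA] = 10^(pH - pKa)
= 10^(5.4 - 4.9)
= 3.1623

3.1623


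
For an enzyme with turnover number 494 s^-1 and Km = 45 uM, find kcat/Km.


Catalytic efficiency = kcat / Km
= 494 / 45
= 10.9778 uM^-1*s^-1

10.9778 uM^-1*s^-1


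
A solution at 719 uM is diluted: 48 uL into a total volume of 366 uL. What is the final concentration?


C2 = C1 * V1 / V2
C2 = 719 * 48 / 366
C2 = 94.2951 uM

94.2951 uM


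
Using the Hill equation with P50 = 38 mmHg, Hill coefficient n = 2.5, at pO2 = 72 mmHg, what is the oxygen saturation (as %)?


Y = pO2^n / (P50^n + pO2^n)
Y = 72^2.5 / (38^2.5 + 72^2.5)
Y = 83.17%

83.17%


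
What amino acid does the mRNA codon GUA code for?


Standard genetic code lookup.
Codon GUA -> Val

Val


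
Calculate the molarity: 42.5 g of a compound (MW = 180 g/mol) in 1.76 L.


C = (mass / MW) / volume
C = (42.5 / 180) / 1.76
C = 0.1342 M

0.1342 M


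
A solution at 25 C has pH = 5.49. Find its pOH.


pOH = 14 - pH
pOH = 14 - 5.49
pOH = 8.51

8.51


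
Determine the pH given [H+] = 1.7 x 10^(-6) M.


pH = -log10([H+])
pH = -log10(1.7 x 10^(-6))
pH = 5.7696

5.7696


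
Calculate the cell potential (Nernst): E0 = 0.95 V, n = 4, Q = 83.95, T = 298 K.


E = E0 - (RT/nF) * ln(Q)
E = 0.95 - (8.314 * 298 / (4 * 96485)) * ln(83.95)
E = 0.9216 V

0.9216 V


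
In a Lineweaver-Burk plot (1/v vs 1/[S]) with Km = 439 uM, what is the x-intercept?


x-intercept = -1/Km
= -1/439
= -0.0023 1/uM

-0.0023 1/uM


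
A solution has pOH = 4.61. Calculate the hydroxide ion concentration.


[OH-] = 10^(-pOH)
[OH-] = 10^(-4.61)
[OH-] = 2.455e-05 M

2.455e-05 M


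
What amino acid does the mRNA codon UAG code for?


Standard genetic code lookup.
Codon UAG -> Stop

Stop


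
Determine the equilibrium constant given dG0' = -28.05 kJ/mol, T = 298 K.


Keq = exp(-dG0 * 1000 / (R * T))
Keq = exp(-(-28.05) * 1000 / (8.314 * 298))
Keq = 82583.737

82583.737


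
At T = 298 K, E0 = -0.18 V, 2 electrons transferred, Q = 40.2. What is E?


E = E0 - (RT/nF) * ln(Q)
E = -0.18 - (8.314 * 298 / (2 * 96485)) * ln(40.2)
E = -0.2274 V

-0.2274 V


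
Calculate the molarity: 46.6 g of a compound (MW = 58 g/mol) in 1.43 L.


C = (mass / MW) / volume
C = (46.6 / 58) / 1.43
C = 0.5619 M

0.5619 M


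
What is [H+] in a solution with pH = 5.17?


[H+] = 10^(-pH)
[H+] = 10^(-5.17)
[H+] = 6.761e-06 M

6.761e-06 M


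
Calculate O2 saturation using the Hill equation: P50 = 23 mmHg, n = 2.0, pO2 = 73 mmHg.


Y = pO2^n / (P50^n + pO2^n)
Y = 73^2.0 / (23^2.0 + 73^2.0)
Y = 90.97%

90.97%


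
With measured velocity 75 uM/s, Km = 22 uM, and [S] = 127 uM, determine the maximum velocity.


Vmax = v * (Km + [S]) / [S]
Vmax = 75 * (22 + 127) / 127
Vmax = 87.9921 uM/s

87.9921 uM/s


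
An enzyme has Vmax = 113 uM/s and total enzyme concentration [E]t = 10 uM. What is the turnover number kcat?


kcat = Vmax / [E]t
kcat = 113 / 10
kcat = 11.3 s^-1

11.3 s^-1


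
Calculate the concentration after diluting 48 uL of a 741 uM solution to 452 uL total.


C2 = C1 * V1 / V2
C2 = 741 * 48 / 452
C2 = 78.6903 uM

78.6903 uM


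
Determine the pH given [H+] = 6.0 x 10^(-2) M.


pH = -log10([H+])
pH = -log10(6.0 x 10^(-2))
pH = 1.2218

1.2218


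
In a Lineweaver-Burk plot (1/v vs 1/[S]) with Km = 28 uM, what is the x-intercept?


x-intercept = -1/Km
= -1/28
= -0.0357 1/uM

-0.0357 1/uM


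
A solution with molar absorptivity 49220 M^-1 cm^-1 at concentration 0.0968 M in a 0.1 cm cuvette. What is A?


A = epsilon * c * l
A = 49220 * 0.0968 * 0.1
A = 476.4496

476.4496


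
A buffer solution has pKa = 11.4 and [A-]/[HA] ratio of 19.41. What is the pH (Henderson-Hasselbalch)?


pH = pKa + log10([A-]/[HA])
pH = 11.4 + log10(19.41)
pH = 12.688

12.688


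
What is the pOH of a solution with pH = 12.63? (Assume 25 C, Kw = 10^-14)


pOH = 14 - pH
pOH = 14 - 12.63
pOH = 1.37

1.37


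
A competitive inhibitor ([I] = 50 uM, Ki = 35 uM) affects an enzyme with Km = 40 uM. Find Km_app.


Km_app = Km * (1 + [I]/Ki)
Km_app = 40 * (1 + 50/35)
Km_app = 97.1429 uM

97.1429 uM


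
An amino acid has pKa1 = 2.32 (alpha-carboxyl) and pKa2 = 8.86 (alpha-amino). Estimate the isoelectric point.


pI = (pKa1 + pKa2) / 2
pI = (2.32 + 8.86) / 2
pI = 5.59

5.59


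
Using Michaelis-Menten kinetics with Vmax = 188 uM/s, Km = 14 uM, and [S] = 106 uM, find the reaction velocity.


v = Vmax * [S] / (Km + [S])
v = 188 * 106 / (14 + 106)
v = 166.0667 uM/s

166.0667 uM/s


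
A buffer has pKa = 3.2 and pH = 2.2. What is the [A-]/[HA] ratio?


[A-]/[HA] = 10^(pH - pKa)
= 10^(2.2 - 3.2)
= 0.1

0.1


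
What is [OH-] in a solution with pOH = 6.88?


[OH-] = 10^(-pOH)
[OH-] = 10^(-6.88)
[OH-] = 1.318e-07 M

1.318e-07 M


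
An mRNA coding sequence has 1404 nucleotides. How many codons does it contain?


codons = nucleotides / 3
codons = 1404 / 3 = 468

468


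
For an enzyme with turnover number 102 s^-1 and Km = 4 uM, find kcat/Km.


Catalytic efficiency = kcat / Km
= 102 / 4
= 25.5 uM^-1*s^-1

25.5 uM^-1*s^-1


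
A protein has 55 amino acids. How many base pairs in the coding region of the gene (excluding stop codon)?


Each amino acid = 1 codon = 3 bp
bp = 55 * 3 = 165 bp

165 bp


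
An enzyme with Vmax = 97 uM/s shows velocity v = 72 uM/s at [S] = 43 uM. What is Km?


Km = [S] * (Vmax - v) / v
Km = 43 * (97 - 72) / 72
Km = 14.9306 uM

14.9306 uM


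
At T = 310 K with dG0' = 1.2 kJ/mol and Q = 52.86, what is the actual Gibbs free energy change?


dG = dG0' + RT * ln(Q) / 1000
dG = 1.2 + 8.314 * 310 * ln(52.86) / 1000
dG = 11.426 kJ/mol

11.426 kJ/mol


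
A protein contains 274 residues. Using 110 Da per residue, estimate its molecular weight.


MW = n_residues * 110 Da
MW = 274 * 110
MW = 30140 Da

30140 Da


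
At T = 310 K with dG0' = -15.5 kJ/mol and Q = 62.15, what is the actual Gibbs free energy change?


dG = dG0' + RT * ln(Q) / 1000
dG = -15.5 + 8.314 * 310 * ln(62.15) / 1000
dG = -4.8567 kJ/mol

-4.8567 kJ/mol


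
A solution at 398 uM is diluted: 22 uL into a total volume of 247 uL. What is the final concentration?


C2 = C1 * V1 / V2
C2 = 398 * 22 / 247
C2 = 35.4494 uM

35.4494 uM


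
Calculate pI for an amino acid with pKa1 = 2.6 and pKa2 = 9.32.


pI = (pKa1 + pKa2) / 2
pI = (2.6 + 9.32) / 2
pI = 5.96

5.96


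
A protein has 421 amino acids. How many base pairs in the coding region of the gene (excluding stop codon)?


Each amino acid = 1 codon = 3 bp
bp = 421 * 3 = 1263 bp

1263 bp


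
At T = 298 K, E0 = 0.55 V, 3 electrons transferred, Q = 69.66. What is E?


E = E0 - (RT/nF) * ln(Q)
E = 0.55 - (8.314 * 298 / (3 * 96485)) * ln(69.66)
E = 0.5137 V

0.5137 V


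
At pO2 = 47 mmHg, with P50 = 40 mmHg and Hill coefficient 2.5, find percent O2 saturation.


Y = pO2^n / (P50^n + pO2^n)
Y = 47^2.5 / (40^2.5 + 47^2.5)
Y = 59.94%

59.94%


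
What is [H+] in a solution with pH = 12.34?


[H+] = 10^(-pH)
[H+] = 10^(-12.34)
[H+] = 4.571e-13 M

4.571e-13 M


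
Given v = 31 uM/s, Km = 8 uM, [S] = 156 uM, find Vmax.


Vmax = v * (Km + [S]) / [S]
Vmax = 31 * (8 + 156) / 156
Vmax = 32.5897 uM/s

32.5897 uM/s


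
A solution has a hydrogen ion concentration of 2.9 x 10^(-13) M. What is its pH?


pH = -log10([H+])
pH = -log10(2.9 x 10^(-13))
pH = 12.5376

12.5376


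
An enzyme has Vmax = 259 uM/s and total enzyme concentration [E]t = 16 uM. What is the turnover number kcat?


kcat = Vmax / [E]t
kcat = 259 / 16
kcat = 16.1875 s^-1

16.1875 s^-1


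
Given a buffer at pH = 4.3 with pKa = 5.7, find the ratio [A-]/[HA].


[A-]/[HA] = 10^(pH - pKa)
= 10^(4.3 - 5.7)
= 0.0398

0.0398


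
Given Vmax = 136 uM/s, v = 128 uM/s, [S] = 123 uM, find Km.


Km = [S] * (Vmax - v) / v
Km = 123 * (136 - 128) / 128
Km = 7.6875 uM

7.6875 uM


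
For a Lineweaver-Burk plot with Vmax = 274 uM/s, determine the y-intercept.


y-intercept = 1/Vmax
= 1/274
= 0.0036 s/uM

0.0036 s/uM


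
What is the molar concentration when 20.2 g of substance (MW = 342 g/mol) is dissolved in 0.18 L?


C = (mass / MW) / volume
C = (20.2 / 342) / 0.18
C = 0.3281 M

0.3281 M


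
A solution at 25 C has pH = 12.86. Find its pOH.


pOH = 14 - pH
pOH = 14 - 12.86
pOH = 1.14

1.14


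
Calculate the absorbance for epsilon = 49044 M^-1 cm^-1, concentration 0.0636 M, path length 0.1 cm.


A = epsilon * c * l
A = 49044 * 0.0636 * 0.1
A = 311.9198

311.9198


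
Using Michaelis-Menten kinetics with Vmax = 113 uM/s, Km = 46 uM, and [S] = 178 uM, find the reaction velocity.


v = Vmax * [S] / (Km + [S])
v = 113 * 178 / (46 + 178)
v = 89.7946 uM/s

89.7946 uM/s


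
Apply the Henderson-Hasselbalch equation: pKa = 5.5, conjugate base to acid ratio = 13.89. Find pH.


pH = pKa + log10([A-]/[HA])
pH = 5.5 + log10(13.89)
pH = 6.6427

6.6427


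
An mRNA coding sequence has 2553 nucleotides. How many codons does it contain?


codons = nucleotides / 3
codons = 2553 / 3 = 851

851


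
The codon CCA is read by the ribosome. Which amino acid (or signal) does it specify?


Standard genetic code lookup.
Codon CCA -> Pro

Pro


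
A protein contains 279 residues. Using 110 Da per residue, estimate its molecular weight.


MW = n_residues * 110 Da
MW = 279 * 110
MW = 30690 Da

30690 Da


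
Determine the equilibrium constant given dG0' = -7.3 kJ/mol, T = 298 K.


Keq = exp(-dG0 * 1000 / (R * T))
Keq = exp(-(-7.3) * 1000 / (8.314 * 298))
Keq = 19.0379

19.0379


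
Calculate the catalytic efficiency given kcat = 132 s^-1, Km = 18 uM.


Catalytic efficiency = kcat / Km
= 132 / 18
= 7.3333 uM^-1*s^-1

7.3333 uM^-1*s^-1


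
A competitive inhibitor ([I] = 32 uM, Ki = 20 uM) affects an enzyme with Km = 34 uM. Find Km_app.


Km_app = Km * (1 + [I]/Ki)
Km_app = 34 * (1 + 32/20)
Km_app = 88.4 uM

88.4 uM


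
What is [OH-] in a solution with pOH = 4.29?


[OH-] = 10^(-pOH)
[OH-] = 10^(-4.29)
[OH-] = 5.129e-05 M

5.129e-05 M


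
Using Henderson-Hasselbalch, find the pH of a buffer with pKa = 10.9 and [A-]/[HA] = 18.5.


pH = pKa + log10([A-]/[HA])
pH = 10.9 + log10(18.5)
pH = 12.1672

12.1672


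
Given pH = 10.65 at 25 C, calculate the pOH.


pOH = 14 - pH
pOH = 14 - 10.65
pOH = 3.35

3.35


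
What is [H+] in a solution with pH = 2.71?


[H+] = 10^(-pH)
[H+] = 10^(-2.71)
[H+] = 0.0019 M

0.0019 M


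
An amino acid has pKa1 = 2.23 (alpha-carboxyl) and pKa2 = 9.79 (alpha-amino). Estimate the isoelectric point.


pI = (pKa1 + pKa2) / 2
pI = (2.23 + 9.79) / 2
pI = 6.01

6.01


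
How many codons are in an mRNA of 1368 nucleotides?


codons = nucleotides / 3
codons = 1368 / 3 = 456

456


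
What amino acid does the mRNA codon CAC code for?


Standard genetic code lookup.
Codon CAC -> His

His


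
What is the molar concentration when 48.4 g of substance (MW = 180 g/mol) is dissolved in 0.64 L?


C = (mass / MW) / volume
C = (48.4 / 180) / 0.64
C = 0.4201 M

0.4201 M


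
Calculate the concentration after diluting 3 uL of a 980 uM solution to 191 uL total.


C2 = C1 * V1 / V2
C2 = 980 * 3 / 191
C2 = 15.3927 uM

15.3927 uM


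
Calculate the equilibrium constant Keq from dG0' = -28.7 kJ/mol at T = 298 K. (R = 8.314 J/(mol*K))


Keq = exp(-dG0 * 1000 / (R * T))
Keq = exp(-(-28.7) * 1000 / (8.314 * 298))
Keq = 107357.716

107357.716


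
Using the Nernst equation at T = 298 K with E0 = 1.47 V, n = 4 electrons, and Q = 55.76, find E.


E = E0 - (RT/nF) * ln(Q)
E = 1.47 - (8.314 * 298 / (4 * 96485)) * ln(55.76)
E = 1.4442 V

1.4442 V


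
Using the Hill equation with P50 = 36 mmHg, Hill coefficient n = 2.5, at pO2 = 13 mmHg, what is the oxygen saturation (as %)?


Y = pO2^n / (P50^n + pO2^n)
Y = 13^2.5 / (36^2.5 + 13^2.5)
Y = 7.27%

7.27%


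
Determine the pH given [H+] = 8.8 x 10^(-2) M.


pH = -log10([H+])
pH = -log10(8.8 x 10^(-2))
pH = 1.0555

1.0555


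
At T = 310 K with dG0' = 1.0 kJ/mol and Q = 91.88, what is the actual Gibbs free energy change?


dG = dG0' + RT * ln(Q) / 1000
dG = 1.0 + 8.314 * 310 * ln(91.88) / 1000
dG = 12.6508 kJ/mol

12.6508 kJ/mol


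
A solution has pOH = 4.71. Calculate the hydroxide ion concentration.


[OH-] = 10^(-pOH)
[OH-] = 10^(-4.71)
[OH-] = 1.950e-05 M

1.950e-05 M


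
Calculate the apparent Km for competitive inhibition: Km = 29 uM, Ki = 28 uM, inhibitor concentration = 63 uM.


Km_app = Km * (1 + [I]/Ki)
Km_app = 29 * (1 + 63/28)
Km_app = 94.25 uM

94.25 uM


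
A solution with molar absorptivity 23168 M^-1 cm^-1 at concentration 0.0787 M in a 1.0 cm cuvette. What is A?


A = epsilon * c * l
A = 23168 * 0.0787 * 1.0
A = 1823.3216

1823.3216


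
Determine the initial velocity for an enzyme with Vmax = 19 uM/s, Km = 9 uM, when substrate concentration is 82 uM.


v = Vmax * [S] / (Km + [S])
v = 19 * 82 / (9 + 82)
v = 17.1209 uM/s

17.1209 uM/s


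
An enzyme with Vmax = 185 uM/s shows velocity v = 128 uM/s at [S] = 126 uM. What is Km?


Km = [S] * (Vmax - v) / v
Km = 126 * (185 - 128) / 128
Km = 56.1094 uM

56.1094 uM


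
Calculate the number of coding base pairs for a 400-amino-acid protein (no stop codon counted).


Each amino acid = 1 codon = 3 bp
bp = 400 * 3 = 1200 bp

1200 bp


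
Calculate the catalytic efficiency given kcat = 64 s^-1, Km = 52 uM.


Catalytic efficiency = kcat / Km
= 64 / 52
= 1.2308 uM^-1*s^-1

1.2308 uM^-1*s^-1


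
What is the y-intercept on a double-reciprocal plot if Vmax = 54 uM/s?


y-intercept = 1/Vmax
= 1/54
= 0.0185 s/uM

0.0185 s/uM


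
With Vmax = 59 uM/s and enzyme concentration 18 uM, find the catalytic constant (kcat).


kcat = Vmax / [E]t
kcat = 59 / 18
kcat = 3.2778 s^-1

3.2778 s^-1


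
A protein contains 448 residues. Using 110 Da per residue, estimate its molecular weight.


MW = n_residues * 110 Da
MW = 448 * 110
MW = 49280 Da

49280 Da


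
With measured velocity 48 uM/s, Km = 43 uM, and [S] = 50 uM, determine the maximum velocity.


Vmax = v * (Km + [S]) / [S]
Vmax = 48 * (43 + 50) / 50
Vmax = 89.28 uM/s

89.28 uM/s


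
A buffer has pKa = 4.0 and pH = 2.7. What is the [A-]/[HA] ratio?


[A-]/[HA] = 10^(pH - pKa)
= 10^(2.7 - 4.0)
= 0.0501

0.0501


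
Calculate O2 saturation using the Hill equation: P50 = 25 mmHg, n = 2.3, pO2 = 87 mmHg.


Y = pO2^n / (P50^n + pO2^n)
Y = 87^2.3 / (25^2.3 + 87^2.3)
Y = 94.63%

94.63%


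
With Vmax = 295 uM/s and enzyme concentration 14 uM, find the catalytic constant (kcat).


kcat = Vmax / [E]t
kcat = 295 / 14
kcat = 21.0714 s^-1

21.0714 s^-1


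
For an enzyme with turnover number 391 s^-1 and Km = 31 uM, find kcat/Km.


Catalytic efficiency = kcat / Km
= 391 / 31
= 12.6129 uM^-1*s^-1

12.6129 uM^-1*s^-1


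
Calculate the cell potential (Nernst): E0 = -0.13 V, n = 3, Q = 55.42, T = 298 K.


E = E0 - (RT/nF) * ln(Q)
E = -0.13 - (8.314 * 298 / (3 * 96485)) * ln(55.42)
E = -0.1644 V

-0.1644 V


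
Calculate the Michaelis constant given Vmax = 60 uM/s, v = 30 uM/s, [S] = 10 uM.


Km = [S] * (Vmax - v) / v
Km = 10 * (60 - 30) / 30
Km = 10.0 uM

10.0 uM


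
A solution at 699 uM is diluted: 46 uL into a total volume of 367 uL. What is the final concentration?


C2 = C1 * V1 / V2
C2 = 699 * 46 / 367
C2 = 87.6131 uM

87.6131 uM


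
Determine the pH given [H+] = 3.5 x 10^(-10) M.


pH = -log10([H+])
pH = -log10(3.5 x 10^(-10))
pH = 9.4559

9.4559


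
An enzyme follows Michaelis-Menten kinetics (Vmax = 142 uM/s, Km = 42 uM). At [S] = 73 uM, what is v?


v = Vmax * [S] / (Km + [S])
v = 142 * 73 / (42 + 73)
v = 90.1391 uM/s

90.1391 uM/s


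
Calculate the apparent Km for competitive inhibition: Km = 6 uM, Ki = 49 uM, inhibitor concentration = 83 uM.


Km_app = Km * (1 + [I]/Ki)
Km_app = 6 * (1 + 83/49)
Km_app = 16.1633 uM

16.1633 uM


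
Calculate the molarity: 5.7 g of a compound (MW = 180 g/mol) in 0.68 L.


C = (mass / MW) / volume
C = (5.7 / 180) / 0.68
C = 0.0466 M

0.0466 M


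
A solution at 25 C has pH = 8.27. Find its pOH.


pOH = 14 - pH
pOH = 14 - 8.27
pOH = 5.73

5.73


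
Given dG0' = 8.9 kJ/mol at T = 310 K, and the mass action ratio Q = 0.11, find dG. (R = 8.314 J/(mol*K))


dG = dG0' + RT * ln(Q) / 1000
dG = 8.9 + 8.314 * 310 * ln(0.11) / 1000
dG = 3.2111 kJ/mol

3.2111 kJ/mol


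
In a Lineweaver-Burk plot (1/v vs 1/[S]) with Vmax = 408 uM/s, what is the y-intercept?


y-intercept = 1/Vmax
= 1/408
= 0.0025 s/uM

0.0025 s/uM


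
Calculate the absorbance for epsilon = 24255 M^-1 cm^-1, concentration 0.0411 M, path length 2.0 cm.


A = epsilon * c * l
A = 24255 * 0.0411 * 2.0
A = 1993.761

1993.761


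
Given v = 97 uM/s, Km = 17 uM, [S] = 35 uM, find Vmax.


Vmax = v * (Km + [S]) / [S]
Vmax = 97 * (17 + 35) / 35
Vmax = 144.1143 uM/s

144.1143 uM/s


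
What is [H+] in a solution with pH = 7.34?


[H+] = 10^(-pH)
[H+] = 10^(-7.34)
[H+] = 4.571e-08 M

4.571e-08 M


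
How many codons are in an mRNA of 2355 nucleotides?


codons = nucleotides / 3
codons = 2355 / 3 = 785

785


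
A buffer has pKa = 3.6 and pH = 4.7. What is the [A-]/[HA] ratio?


[A-]/[HA] = 10^(pH - pKa)
= 10^(4.7 - 3.6)
= 12.5893

12.5893


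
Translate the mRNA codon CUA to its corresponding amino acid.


Standard genetic code lookup.
Codon CUA -> Leu

Leu


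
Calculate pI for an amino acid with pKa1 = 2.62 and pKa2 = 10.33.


pI = (pKa1 + pKa2) / 2
pI = (2.62 + 10.33) / 2
pI = 6.475

6.475


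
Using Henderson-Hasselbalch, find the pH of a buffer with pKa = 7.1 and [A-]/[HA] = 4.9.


pH = pKa + log10([A-]/[HA])
pH = 7.1 + log10(4.9)
pH = 7.7902

7.7902


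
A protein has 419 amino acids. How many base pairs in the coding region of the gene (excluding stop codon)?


Each amino acid = 1 codon = 3 bp
bp = 419 * 3 = 1257 bp

1257 bp


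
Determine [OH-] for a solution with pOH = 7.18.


[OH-] = 10^(-pOH)
[OH-] = 10^(-7.18)
[OH-] = 6.607e-08 M

6.607e-08 M


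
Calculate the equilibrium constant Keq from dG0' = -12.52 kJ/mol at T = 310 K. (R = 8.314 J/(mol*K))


Keq = exp(-dG0 * 1000 / (R * T))
Keq = exp(-(-12.52) * 1000 / (8.314 * 310))
Keq = 128.7306

128.7306


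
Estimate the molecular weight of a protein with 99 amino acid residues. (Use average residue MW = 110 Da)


MW = n_residues * 110 Da
MW = 99 * 110
MW = 10890 Da

10890 Da


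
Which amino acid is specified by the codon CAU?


Standard genetic code lookup.
Codon CAU -> His

His


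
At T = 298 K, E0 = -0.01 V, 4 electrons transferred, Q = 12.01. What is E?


E = E0 - (RT/nF) * ln(Q)
E = -0.01 - (8.314 * 298 / (4 * 96485)) * ln(12.01)
E = -0.026 V

-0.026 V


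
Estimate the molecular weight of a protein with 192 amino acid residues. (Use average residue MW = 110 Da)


MW = n_residues * 110 Da
MW = 192 * 110
MW = 21120 Da

21120 Da


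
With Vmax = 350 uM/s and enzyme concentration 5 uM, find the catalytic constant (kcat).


kcat = Vmax / [E]t
kcat = 350 / 5
kcat = 70.0 s^-1

70.0 s^-1


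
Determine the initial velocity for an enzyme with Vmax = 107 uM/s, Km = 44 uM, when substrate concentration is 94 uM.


v = Vmax * [S] / (Km + [S])
v = 107 * 94 / (44 + 94)
v = 72.8841 uM/s

72.8841 uM/s


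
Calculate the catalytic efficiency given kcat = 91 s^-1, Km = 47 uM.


Catalytic efficiency = kcat / Km
= 91 / 47
= 1.9362 uM^-1*s^-1

1.9362 uM^-1*s^-1


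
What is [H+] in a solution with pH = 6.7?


[H+] = 10^(-pH)
[H+] = 10^(-6.7)
[H+] = 1.995e-07 M

1.995e-07 M


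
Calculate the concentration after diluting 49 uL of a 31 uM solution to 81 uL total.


C2 = C1 * V1 / V2
C2 = 31 * 49 / 81
C2 = 18.7531 uM

18.7531 uM


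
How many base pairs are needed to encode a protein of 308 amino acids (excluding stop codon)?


Each amino acid = 1 codon = 3 bp
bp = 308 * 3 = 924 bp

924 bp


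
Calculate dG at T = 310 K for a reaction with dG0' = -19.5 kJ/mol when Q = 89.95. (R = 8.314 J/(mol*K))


dG = dG0' + RT * ln(Q) / 1000
dG = -19.5 + 8.314 * 310 * ln(89.95) / 1000
dG = -7.9039 kJ/mol

-7.9039 kJ/mol


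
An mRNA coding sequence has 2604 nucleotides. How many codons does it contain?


codons = nucleotides / 3
codons = 2604 / 3 = 868

868


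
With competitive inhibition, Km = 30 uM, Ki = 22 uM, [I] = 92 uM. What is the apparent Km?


Km_app = Km * (1 + [I]/Ki)
Km_app = 30 * (1 + 92/22)
Km_app = 155.4545 uM

155.4545 uM


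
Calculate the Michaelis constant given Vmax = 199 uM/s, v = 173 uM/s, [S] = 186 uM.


Km = [S] * (Vmax - v) / v
Km = 186 * (199 - 173) / 173
Km = 27.9538 uM

27.9538 uM


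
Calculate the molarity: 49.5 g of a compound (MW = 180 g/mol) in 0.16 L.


C = (mass / MW) / volume
C = (49.5 / 180) / 0.16
C = 1.7188 M

1.7188 M


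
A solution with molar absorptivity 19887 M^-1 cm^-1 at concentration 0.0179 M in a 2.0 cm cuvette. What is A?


A = epsilon * c * l
A = 19887 * 0.0179 * 2.0
A = 711.9546

711.9546


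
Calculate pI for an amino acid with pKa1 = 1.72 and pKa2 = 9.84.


pI = (pKa1 + pKa2) / 2
pI = (1.72 + 9.84) / 2
pI = 5.78

5.78


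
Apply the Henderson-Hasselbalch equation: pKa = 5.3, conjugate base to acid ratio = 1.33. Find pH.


pH = pKa + log10([A-]/[HA])
pH = 5.3 + log10(1.33)
pH = 5.4239

5.4239


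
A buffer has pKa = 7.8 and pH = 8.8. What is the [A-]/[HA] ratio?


[A-]/[HA] = 10^(pH - pKa)
= 10^(8.8 - 7.8)
= 10.0

10.0


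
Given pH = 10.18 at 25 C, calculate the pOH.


pOH = 14 - pH
pOH = 14 - 10.18
pOH = 3.82

3.82


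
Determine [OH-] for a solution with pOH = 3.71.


[OH-] = 10^(-pOH)
[OH-] = 10^(-3.71)
[OH-] = 1.950e-04 M

1.950e-04 M


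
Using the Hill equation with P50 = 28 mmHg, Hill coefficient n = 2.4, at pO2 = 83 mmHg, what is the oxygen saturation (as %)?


Y = pO2^n / (P50^n + pO2^n)
Y = 83^2.4 / (28^2.4 + 83^2.4)
Y = 93.14%

93.14%


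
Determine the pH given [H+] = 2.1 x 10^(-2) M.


pH = -log10([H+])
pH = -log10(2.1 x 10^(-2))
pH = 1.6778

1.6778


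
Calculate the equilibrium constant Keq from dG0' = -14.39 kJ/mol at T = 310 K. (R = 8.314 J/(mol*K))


Keq = exp(-dG0 * 1000 / (R * T))
Keq = exp(-(-14.39) * 1000 / (8.314 * 310))
Keq = 265.9413

265.9413


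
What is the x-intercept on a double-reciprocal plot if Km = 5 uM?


x-intercept = -1/Km
= -1/5
= -0.2 1/uM

-0.2 1/uM


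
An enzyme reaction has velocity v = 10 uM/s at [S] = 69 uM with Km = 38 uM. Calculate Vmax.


Vmax = v * (Km + [S]) / [S]
Vmax = 10 * (38 + 69) / 69
Vmax = 15.5072 uM/s

15.5072 uM/s


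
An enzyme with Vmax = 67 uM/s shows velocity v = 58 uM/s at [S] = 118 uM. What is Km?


Km = [S] * (Vmax - v) / v
Km = 118 * (67 - 58) / 58
Km = 18.3103 uM

18.3103 uM


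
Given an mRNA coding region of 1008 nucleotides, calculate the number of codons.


codons = nucleotides / 3
codons = 1008 / 3 = 336

336


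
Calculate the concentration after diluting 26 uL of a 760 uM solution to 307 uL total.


C2 = C1 * V1 / V2
C2 = 760 * 26 / 307
C2 = 64.3648 uM

64.3648 uM


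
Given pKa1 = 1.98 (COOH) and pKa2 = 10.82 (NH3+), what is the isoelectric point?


pI = (pKa1 + pKa2) / 2
pI = (1.98 + 10.82) / 2
pI = 6.4

6.4


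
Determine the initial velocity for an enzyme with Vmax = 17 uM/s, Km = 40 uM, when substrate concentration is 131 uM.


v = Vmax * [S] / (Km + [S])
v = 17 * 131 / (40 + 131)
v = 13.0234 uM/s

13.0234 uM/s


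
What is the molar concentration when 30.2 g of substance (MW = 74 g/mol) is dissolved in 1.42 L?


C = (mass / MW) / volume
C = (30.2 / 74) / 1.42
C = 0.2874 M

0.2874 M


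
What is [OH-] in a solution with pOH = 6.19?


[OH-] = 10^(-pOH)
[OH-] = 10^(-6.19)
[OH-] = 6.457e-07 M

6.457e-07 M


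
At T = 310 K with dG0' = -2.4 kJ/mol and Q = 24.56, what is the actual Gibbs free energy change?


dG = dG0' + RT * ln(Q) / 1000
dG = -2.4 + 8.314 * 310 * ln(24.56) / 1000
dG = 5.8504 kJ/mol

5.8504 kJ/mol


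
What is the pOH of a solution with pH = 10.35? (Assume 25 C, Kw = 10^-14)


pOH = 14 - pH
pOH = 14 - 10.35
pOH = 3.65

3.65


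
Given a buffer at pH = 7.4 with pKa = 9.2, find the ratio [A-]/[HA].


[A-]/[HA] = 10^(pH - pKa)
= 10^(7.4 - 9.2)
= 0.0158

0.0158


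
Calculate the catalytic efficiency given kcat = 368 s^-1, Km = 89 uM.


Catalytic efficiency = kcat / Km
= 368 / 89
= 4.1348 uM^-1*s^-1

4.1348 uM^-1*s^-1


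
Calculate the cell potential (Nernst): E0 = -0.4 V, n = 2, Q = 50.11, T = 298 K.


E = E0 - (RT/nF) * ln(Q)
E = -0.4 - (8.314 * 298 / (2 * 96485)) * ln(50.11)
E = -0.4503 V

-0.4503 V


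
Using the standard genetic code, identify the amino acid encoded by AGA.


Standard genetic code lookup.
Codon AGA -> Arg

Arg


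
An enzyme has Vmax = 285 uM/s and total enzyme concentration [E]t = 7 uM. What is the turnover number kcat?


kcat = Vmax / [E]t
kcat = 285 / 7
kcat = 40.7143 s^-1

40.7143 s^-1


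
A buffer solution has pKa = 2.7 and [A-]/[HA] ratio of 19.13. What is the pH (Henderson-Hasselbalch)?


pH = pKa + log10([A-]/[HA])
pH = 2.7 + log10(19.13)
pH = 3.9817

3.9817


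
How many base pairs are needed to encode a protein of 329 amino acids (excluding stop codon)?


Each amino acid = 1 codon = 3 bp
bp = 329 * 3 = 987 bp

987 bp


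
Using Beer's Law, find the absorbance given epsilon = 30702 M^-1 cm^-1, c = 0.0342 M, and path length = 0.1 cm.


A = epsilon * c * l
A = 30702 * 0.0342 * 0.1
A = 105.0008

105.0008


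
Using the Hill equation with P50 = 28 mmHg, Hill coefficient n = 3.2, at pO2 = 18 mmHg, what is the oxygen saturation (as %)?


Y = pO2^n / (P50^n + pO2^n)
Y = 18^3.2 / (28^3.2 + 18^3.2)
Y = 19.56%

19.56%


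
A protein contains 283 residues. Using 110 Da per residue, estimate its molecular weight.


MW = n_residues * 110 Da
MW = 283 * 110
MW = 31130 Da

31130 Da


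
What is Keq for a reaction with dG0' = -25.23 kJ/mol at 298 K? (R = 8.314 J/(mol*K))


Keq = exp(-dG0 * 1000 / (R * T))
Keq = exp(-(-25.23) * 1000 / (8.314 * 298))
Keq = 26459.1399

26459.1399


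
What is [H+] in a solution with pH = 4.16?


[H+] = 10^(-pH)
[H+] = 10^(-4.16)
[H+] = 6.918e-05 M

6.918e-05 M


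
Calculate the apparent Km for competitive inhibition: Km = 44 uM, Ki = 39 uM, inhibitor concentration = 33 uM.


Km_app = Km * (1 + [I]/Ki)
Km_app = 44 * (1 + 33/39)
Km_app = 81.2308 uM

81.2308 uM


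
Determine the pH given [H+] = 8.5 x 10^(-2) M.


pH = -log10([H+])
pH = -log10(8.5 x 10^(-2))
pH = 1.0706

1.0706


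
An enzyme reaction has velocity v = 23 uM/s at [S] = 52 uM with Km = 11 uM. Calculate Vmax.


Vmax = v * (Km + [S]) / [S]
Vmax = 23 * (11 + 52) / 52
Vmax = 27.8654 uM/s

27.8654 uM/s


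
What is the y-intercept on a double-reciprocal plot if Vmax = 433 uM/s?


y-intercept = 1/Vmax
= 1/433
= 0.0023 s/uM

0.0023 s/uM


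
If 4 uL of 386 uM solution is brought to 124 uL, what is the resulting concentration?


C2 = C1 * V1 / V2
C2 = 386 * 4 / 124
C2 = 12.4516 uM

12.4516 uM


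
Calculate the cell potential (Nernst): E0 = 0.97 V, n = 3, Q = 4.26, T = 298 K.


E = E0 - (RT/nF) * ln(Q)
E = 0.97 - (8.314 * 298 / (3 * 96485)) * ln(4.26)
E = 0.9576 V

0.9576 V


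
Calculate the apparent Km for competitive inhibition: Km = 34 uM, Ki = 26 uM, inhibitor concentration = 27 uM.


Km_app = Km * (1 + [I]/Ki)
Km_app = 34 * (1 + 27/26)
Km_app = 69.3077 uM

69.3077 uM


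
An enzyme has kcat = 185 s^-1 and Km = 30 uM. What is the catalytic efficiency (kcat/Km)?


Catalytic efficiency = kcat / Km
= 185 / 30
= 6.1667 uM^-1*s^-1

6.1667 uM^-1*s^-1


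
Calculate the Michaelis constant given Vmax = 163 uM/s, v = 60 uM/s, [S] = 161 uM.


Km = [S] * (Vmax - v) / v
Km = 161 * (163 - 60) / 60
Km = 276.3833 uM

276.3833 uM


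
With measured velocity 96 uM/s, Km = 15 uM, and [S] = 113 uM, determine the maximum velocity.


Vmax = v * (Km + [S]) / [S]
Vmax = 96 * (15 + 113) / 113
Vmax = 108.7434 uM/s

108.7434 uM/s


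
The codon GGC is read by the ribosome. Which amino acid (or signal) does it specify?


Standard genetic code lookup.
Codon GGC -> Gly

Gly


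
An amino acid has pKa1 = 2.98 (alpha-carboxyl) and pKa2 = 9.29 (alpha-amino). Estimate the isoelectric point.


pI = (pKa1 + pKa2) / 2
pI = (2.98 + 9.29) / 2
pI = 6.135

6.135


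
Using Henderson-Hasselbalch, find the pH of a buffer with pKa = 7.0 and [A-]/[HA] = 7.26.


pH = pKa + log10([A-]/[HA])
pH = 7.0 + log10(7.26)
pH = 7.8609

7.8609


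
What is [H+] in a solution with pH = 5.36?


[H+] = 10^(-pH)
[H+] = 10^(-5.36)
[H+] = 4.365e-06 M

4.365e-06 M


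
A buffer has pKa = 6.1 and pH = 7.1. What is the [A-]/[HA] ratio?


[A-]/[HA] = 10^(pH - pKa)
= 10^(7.1 - 6.1)
= 10.0

10.0


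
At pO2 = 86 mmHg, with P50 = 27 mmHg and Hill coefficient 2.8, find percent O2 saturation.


Y = pO2^n / (P50^n + pO2^n)
Y = 86^2.8 / (27^2.8 + 86^2.8)
Y = 96.25%

96.25%


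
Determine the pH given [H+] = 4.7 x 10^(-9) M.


pH = -log10([H+])
pH = -log10(4.7 x 10^(-9))
pH = 8.3279

8.3279


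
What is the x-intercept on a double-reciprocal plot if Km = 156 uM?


x-intercept = -1/Km
= -1/156
= -0.0064 1/uM

-0.0064 1/uM


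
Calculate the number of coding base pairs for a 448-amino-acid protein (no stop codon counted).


Each amino acid = 1 codon = 3 bp
bp = 448 * 3 = 1344 bp

1344 bp


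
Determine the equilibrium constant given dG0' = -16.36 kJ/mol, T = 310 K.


Keq = exp(-dG0 * 1000 / (R * T))
Keq = exp(-(-16.36) * 1000 / (8.314 * 310))
Keq = 571.1374

571.1374


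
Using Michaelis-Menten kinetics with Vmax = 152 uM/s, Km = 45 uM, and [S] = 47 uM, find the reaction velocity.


v = Vmax * [S] / (Km + [S])
v = 152 * 47 / (45 + 47)
v = 77.6522 uM/s

77.6522 uM/s


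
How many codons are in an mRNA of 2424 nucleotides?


codons = nucleotides / 3
codons = 2424 / 3 = 808

808


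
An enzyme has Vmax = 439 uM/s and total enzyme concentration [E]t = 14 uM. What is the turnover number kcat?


kcat = Vmax / [E]t
kcat = 439 / 14
kcat = 31.3571 s^-1

31.3571 s^-1


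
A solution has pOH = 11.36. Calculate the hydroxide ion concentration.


[OH-] = 10^(-pOH)
[OH-] = 10^(-11.36)
[OH-] = 4.365e-12 M

4.365e-12 M


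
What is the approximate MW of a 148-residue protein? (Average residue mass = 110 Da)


MW = n_residues * 110 Da
MW = 148 * 110
MW = 16280 Da

16280 Da


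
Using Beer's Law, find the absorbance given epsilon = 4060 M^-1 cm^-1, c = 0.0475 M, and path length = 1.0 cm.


A = epsilon * c * l
A = 4060 * 0.0475 * 1.0
A = 192.85

192.85


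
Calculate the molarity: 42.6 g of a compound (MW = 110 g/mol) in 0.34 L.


C = (mass / MW) / volume
C = (42.6 / 110) / 0.34
C = 1.139 M

1.139 M


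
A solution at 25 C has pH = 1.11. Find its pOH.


pOH = 14 - pH
pOH = 14 - 1.11
pOH = 12.89

12.89


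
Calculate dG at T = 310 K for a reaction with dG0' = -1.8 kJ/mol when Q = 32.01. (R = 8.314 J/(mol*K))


dG = dG0' + RT * ln(Q) / 1000
dG = -1.8 + 8.314 * 310 * ln(32.01) / 1000
dG = 7.1332 kJ/mol

7.1332 kJ/mol


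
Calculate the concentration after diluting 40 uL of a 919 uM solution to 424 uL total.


C2 = C1 * V1 / V2
C2 = 919 * 40 / 424
C2 = 86.6981 uM

86.6981 uM


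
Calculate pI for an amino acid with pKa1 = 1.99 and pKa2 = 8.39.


pI = (pKa1 + pKa2) / 2
pI = (1.99 + 8.39) / 2
pI = 5.19

5.19


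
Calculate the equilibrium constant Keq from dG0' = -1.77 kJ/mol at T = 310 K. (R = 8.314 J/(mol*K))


Keq = exp(-dG0 * 1000 / (R * T))
Keq = exp(-(-1.77) * 1000 / (8.314 * 310))
Keq = 1.9873

1.9873


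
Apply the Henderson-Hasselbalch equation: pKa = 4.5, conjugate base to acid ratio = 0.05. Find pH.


pH = pKa + log10([A-]/[HA])
pH = 4.5 + log10(0.05)
pH = 3.199

3.199


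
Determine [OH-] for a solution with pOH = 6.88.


[OH-] = 10^(-pOH)
[OH-] = 10^(-6.88)
[OH-] = 1.318e-07 M

1.318e-07 M


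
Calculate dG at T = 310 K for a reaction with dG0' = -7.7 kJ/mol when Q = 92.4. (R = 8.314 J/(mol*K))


dG = dG0' + RT * ln(Q) / 1000
dG = -7.7 + 8.314 * 310 * ln(92.4) / 1000
dG = 3.9654 kJ/mol

3.9654 kJ/mol


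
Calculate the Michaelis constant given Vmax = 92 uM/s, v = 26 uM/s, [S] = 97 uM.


Km = [S] * (Vmax - v) / v
Km = 97 * (92 - 26) / 26
Km = 246.2308 uM

246.2308 uM


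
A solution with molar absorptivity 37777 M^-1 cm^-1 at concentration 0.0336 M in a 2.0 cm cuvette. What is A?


A = epsilon * c * l
A = 37777 * 0.0336 * 2.0
A = 2538.6144

2538.6144


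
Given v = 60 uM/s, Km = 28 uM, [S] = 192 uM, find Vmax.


Vmax = v * (Km + [S]) / [S]
Vmax = 60 * (28 + 192) / 192
Vmax = 68.75 uM/s

68.75 uM/s


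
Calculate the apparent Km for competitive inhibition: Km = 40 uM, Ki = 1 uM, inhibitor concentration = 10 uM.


Km_app = Km * (1 + [I]/Ki)
Km_app = 40 * (1 + 10/1)
Km_app = 440.0 uM

440.0 uM


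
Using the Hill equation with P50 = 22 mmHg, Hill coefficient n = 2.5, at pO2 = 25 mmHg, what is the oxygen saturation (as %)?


Y = pO2^n / (P50^n + pO2^n)
Y = 25^2.5 / (22^2.5 + 25^2.5)
Y = 57.92%

57.92%


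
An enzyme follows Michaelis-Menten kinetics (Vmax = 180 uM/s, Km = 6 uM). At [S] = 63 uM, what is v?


v = Vmax * [S] / (Km + [S])
v = 180 * 63 / (6 + 63)
v = 164.3478 uM/s

164.3478 uM/s
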